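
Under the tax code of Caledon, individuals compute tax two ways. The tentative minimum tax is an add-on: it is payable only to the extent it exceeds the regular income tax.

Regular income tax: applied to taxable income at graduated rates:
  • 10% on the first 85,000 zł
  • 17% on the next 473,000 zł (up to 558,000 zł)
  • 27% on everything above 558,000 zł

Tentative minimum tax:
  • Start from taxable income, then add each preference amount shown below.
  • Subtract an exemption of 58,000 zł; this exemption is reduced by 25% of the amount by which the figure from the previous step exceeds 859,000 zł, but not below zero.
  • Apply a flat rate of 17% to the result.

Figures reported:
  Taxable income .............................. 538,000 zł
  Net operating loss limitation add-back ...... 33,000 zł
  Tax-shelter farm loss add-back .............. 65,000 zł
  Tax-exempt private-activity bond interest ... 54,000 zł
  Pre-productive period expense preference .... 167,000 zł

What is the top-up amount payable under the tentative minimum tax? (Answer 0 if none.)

50,320 zł

Regular income tax:
  85,000 zł × 10% = 8,500 zł
  453,000 zł × 17% = 77,010 zł
  → 85,510 zł

Tentative minimum tax:
  Adjusted income: 538,000 zł + 33,000 zł + 65,000 zł + 54,000 zł + 167,000 zł = 857,000 zł
  Exemption: 857,000 zł ≤ 859,000 zł, so full 58,000 zł applies
  Base: 857,000 zł − 58,000 zł = 799,000 zł
  799,000 zł × 17% = 135,830 zł

Excess of tentative minimum tax over regular income tax: 135,830 zł − 85,510 zł = 50,320 zł.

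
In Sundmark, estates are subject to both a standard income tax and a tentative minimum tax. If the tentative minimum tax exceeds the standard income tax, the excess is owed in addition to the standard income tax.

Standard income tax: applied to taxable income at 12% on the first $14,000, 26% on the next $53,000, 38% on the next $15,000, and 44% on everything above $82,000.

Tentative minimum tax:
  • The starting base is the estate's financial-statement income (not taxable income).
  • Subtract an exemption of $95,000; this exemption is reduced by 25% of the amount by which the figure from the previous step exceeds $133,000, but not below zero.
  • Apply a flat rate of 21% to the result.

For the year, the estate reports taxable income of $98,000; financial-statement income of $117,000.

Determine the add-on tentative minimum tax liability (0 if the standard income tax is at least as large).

$0

Standard income tax:
  $14,000 × 12% = $1,680
  $53,000 × 26% = $13,780
  $15,000 × 38% = $5,700
  $16,000 × 44% = $7,040
  → $28,200

Tentative minimum tax:
  Base (financial-statement income): $117,000
  Exemption: $117,000 ≤ $133,000, so full $95,000 applies
  Base: $117,000 − $95,000 = $22,000
  $22,000 × 21% = $4,620

$4,620 ≤ $28,200, so no add-on is due.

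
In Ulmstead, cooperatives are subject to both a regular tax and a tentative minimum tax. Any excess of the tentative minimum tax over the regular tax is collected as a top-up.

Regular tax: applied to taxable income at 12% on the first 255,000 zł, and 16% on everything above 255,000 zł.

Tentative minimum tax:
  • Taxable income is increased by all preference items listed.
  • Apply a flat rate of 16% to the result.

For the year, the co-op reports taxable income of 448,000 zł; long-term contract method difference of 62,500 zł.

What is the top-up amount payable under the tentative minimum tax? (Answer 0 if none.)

Regular tax:
  255,000 zł × 12% = 30,600 zł
  193,000 zł × 16% = 30,880 zł
  → 61,480 zł

Tentative minimum tax:
  Adjusted income: 448,000 zł + 62,500 zł = 510,500 zł
  510,500 zł × 16% = 81,680 zł

Excess of tentative minimum tax over regular tax: 81,680 zł − 61,480 zł = 20,200 zł.

20,200 zł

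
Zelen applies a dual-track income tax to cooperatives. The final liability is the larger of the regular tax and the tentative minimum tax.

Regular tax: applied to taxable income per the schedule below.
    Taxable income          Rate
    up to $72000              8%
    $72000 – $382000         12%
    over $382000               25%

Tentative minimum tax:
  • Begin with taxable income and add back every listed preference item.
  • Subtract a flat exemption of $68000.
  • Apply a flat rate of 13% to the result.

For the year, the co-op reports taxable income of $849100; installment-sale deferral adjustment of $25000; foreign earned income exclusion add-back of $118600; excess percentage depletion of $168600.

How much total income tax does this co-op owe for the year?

Regular tax:
  $72000 × 8% = $5760
  $310000 × 12% = $37200
  $467100 × 25% = $116775
  → $159735

Tentative minimum tax:
  Adjusted income: $849100 + $25000 + $118600 + $168600 = $1161300
  Less exemption $68000 → base $1093300
  $1093300 × 13% = $142129

$159735 > $142129, so the regular tax governs.

$159735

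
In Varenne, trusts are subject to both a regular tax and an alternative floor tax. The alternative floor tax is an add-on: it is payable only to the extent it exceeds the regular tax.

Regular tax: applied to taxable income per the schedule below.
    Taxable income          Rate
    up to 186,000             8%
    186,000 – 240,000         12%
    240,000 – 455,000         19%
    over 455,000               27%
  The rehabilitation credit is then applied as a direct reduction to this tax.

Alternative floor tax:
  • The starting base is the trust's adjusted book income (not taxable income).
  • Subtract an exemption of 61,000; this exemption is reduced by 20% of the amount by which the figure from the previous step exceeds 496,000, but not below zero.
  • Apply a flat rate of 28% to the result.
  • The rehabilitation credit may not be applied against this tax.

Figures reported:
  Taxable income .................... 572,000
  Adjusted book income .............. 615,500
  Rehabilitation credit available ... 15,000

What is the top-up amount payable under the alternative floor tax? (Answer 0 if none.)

Alternative floor tax:
  Base (adjusted book income): 615,500
  Exemption: 61,000 − 20% × (615,500 − 496,000) = 61,000 − 23,900 = 37,100
  Base: 615,500 − 37,100 = 578,400
  578,400 × 28% = 161,952

Regular tax:
  186,000 × 8% = 14,880
  54,000 × 12% = 6,480
  215,000 × 19% = 40,850
  117,000 × 27% = 31,590
  → 93,800
  Less rehabilitation credit 15,000 → 78,800

Excess of alternative floor tax over regular tax: 161,952 − 78,800 = 83,152.

83,152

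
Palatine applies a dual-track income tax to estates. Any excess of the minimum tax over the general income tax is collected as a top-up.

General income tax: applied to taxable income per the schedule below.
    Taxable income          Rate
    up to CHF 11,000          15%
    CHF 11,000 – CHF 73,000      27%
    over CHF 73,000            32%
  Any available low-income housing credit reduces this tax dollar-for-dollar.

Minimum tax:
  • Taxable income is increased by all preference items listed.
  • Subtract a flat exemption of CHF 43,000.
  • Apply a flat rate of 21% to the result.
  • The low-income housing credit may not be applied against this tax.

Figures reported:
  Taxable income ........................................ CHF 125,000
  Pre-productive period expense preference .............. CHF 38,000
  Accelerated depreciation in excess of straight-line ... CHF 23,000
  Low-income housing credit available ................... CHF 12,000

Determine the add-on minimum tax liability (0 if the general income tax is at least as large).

CHF 7,000

General income tax:
  CHF 11,000 × 15% = CHF 1,650
  CHF 62,000 × 27% = CHF 16,740
  CHF 52,000 × 32% = CHF 16,640
  → CHF 35,030
  Less low-income housing credit CHF 12,000 → CHF 23,030

Minimum tax:
  Adjusted income: CHF 125,000 + CHF 38,000 + CHF 23,000 = CHF 186,000
  Less exemption CHF 43,000 → base CHF 143,000
  CHF 143,000 × 21% = CHF 30,030

Excess of minimum tax over general income tax: CHF 30,030 − CHF 23,030 = CHF 7,000.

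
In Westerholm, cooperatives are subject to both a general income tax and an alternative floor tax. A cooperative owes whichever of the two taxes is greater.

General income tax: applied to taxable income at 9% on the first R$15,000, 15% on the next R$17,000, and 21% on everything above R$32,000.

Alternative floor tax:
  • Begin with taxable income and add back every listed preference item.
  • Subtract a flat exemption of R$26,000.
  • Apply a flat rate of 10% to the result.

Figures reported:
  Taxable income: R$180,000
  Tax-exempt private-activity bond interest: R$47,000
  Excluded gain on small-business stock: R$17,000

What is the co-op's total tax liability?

R$34,980

Alternative floor tax:
  Adjusted income: R$180,000 + R$47,000 + R$17,000 = R$244,000
  Less exemption R$26,000 → base R$218,000
  R$218,000 × 10% = R$21,800

General income tax:
  R$15,000 × 9% = R$1,350
  R$17,000 × 15% = R$2,550
  R$148,000 × 21% = R$31,080
  → R$34,980

R$34,980 > R$21,800, so the general income tax governs.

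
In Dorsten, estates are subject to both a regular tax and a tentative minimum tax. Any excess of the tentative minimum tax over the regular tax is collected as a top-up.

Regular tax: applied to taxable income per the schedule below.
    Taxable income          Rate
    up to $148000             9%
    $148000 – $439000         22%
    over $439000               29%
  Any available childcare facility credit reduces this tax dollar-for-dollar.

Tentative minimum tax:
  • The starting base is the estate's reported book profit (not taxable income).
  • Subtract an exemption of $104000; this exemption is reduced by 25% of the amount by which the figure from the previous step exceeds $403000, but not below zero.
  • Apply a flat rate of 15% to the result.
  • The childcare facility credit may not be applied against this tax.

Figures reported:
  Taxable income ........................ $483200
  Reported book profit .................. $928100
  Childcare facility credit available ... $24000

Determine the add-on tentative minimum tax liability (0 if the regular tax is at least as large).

Regular tax:
  $148000 × 9% = $13320
  $291000 × 22% = $64020
  $44200 × 29% = $12818
  → $90158
  Less childcare facility credit $24000 → $66158

Tentative minimum tax:
  Base (reported book profit): $928100
  Exemption: 25% × ($928100 − $403000) = $131275 ≥ $104000, so the exemption is fully phased out
  Base: $928100 − $0 = $928100
  $928100 × 15% = $139215

Excess of tentative minimum tax over regular tax: $139215 − $66158 = $73057.

$73057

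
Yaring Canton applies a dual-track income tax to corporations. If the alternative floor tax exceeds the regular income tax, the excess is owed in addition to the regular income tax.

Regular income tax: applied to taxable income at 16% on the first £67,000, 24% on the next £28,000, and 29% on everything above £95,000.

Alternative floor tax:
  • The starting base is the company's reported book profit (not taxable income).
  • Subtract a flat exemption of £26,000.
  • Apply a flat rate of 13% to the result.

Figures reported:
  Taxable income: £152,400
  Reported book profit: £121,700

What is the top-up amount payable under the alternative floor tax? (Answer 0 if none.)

£0

Regular income tax:
  £67,000 × 16% = £10,720
  £28,000 × 24% = £6,720
  £57,400 × 29% = £16,646
  → £34,086

Alternative floor tax:
  Base (reported book profit): £121,700
  Less exemption £26,000 → base £95,700
  £95,700 × 13% = £12,441

£12,441 ≤ £34,086, so no add-on is due.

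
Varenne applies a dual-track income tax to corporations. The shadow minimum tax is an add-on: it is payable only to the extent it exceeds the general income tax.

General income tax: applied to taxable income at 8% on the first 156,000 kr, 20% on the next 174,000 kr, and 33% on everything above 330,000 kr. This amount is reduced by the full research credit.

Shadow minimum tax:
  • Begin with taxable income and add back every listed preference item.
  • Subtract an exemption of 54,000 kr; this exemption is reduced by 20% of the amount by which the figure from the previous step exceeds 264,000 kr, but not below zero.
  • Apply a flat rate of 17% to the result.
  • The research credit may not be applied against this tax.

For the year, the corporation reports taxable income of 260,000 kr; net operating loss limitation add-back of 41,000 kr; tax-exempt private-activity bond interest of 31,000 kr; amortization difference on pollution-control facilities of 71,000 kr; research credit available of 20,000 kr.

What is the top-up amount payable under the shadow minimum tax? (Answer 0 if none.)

General income tax:
  156,000 kr × 8% = 12,480 kr
  104,000 kr × 20% = 20,800 kr
  → 33,280 kr
  Less research credit 20,000 kr → 13,280 kr

Shadow minimum tax:
  Adjusted income: 260,000 kr + 41,000 kr + 31,000 kr + 71,000 kr = 403,000 kr
  Exemption: 54,000 kr − 20% × (403,000 kr − 264,000 kr) = 54,000 kr − 27,800 kr = 26,200 kr
  Base: 403,000 kr − 26,200 kr = 376,800 kr
  376,800 kr × 17% = 64,056 kr

Excess of shadow minimum tax over general income tax: 64,056 kr − 13,280 kr = 50,776 kr.

50,776 kr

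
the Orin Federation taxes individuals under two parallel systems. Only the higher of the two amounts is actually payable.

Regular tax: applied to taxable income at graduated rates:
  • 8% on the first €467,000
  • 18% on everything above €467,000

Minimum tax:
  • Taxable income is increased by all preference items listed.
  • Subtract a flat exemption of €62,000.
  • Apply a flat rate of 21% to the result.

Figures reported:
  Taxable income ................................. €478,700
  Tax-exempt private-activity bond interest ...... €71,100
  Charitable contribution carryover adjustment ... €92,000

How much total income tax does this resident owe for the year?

Regular tax:
  €467,000 × 8% = €37,360
  €11,700 × 18% = €2,106
  → €39,466

Minimum tax:
  Adjusted income: €478,700 + €71,100 + €92,000 = €641,800
  Less exemption €62,000 → base €579,800
  €579,800 × 21% = €121,758

€121,758 > €39,466, so the minimum tax is the binding amount.

€121,758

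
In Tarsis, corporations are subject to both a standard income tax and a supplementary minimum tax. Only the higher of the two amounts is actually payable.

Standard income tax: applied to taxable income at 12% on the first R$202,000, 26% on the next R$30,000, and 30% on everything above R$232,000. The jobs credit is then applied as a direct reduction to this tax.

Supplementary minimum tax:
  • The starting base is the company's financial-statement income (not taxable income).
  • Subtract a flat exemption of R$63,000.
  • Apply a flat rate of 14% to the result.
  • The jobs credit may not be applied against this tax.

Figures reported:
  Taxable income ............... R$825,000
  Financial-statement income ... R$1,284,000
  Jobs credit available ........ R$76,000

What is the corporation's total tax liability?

Standard income tax:
  R$202,000 × 12% = R$24,240
  R$30,000 × 26% = R$7,800
  R$593,000 × 30% = R$177,900
  → R$209,940
  Less jobs credit R$76,000 → R$133,940

Supplementary minimum tax:
  Base (financial-statement income): R$1,284,000
  Less exemption R$63,000 → base R$1,221,000
  R$1,221,000 × 14% = R$170,940

R$170,940 > R$133,940, so the supplementary minimum tax is the binding amount.

R$170,940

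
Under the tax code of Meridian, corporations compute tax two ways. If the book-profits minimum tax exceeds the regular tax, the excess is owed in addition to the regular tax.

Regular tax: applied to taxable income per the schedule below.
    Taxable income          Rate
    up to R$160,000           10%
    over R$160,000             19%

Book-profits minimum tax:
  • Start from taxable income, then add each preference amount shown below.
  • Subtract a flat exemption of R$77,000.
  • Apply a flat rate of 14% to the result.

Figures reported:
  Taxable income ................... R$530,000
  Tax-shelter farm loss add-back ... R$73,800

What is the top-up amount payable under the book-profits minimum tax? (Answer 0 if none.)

R$0

Book-profits minimum tax:
  Adjusted income: R$530,000 + R$73,800 = R$603,800
  Less exemption R$77,000 → base R$526,800
  R$526,800 × 14% = R$73,752

Regular tax:
  R$160,000 × 10% = R$16,000
  R$370,000 × 19% = R$70,300
  → R$86,300

R$73,752 ≤ R$86,300, so no add-on is due.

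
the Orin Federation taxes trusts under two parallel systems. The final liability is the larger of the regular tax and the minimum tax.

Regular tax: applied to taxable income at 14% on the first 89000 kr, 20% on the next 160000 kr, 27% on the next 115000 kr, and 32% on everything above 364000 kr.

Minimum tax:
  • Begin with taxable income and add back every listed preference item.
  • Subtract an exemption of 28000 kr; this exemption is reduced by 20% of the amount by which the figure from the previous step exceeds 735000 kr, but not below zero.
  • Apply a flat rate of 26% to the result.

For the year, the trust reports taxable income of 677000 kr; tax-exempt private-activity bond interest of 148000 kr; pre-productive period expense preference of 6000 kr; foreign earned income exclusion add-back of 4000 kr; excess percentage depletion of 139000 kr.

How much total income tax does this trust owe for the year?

Minimum tax:
  Adjusted income: 677000 kr + 148000 kr + 6000 kr + 4000 kr + 139000 kr = 974000 kr
  Exemption: 20% × (974000 kr − 735000 kr) = 47800 kr ≥ 28000 kr, so the exemption is fully phased out
  Base: 974000 kr − 0 kr = 974000 kr
  974000 kr × 26% = 253240 kr

Regular tax:
  89000 kr × 14% = 12460 kr
  160000 kr × 20% = 32000 kr
  115000 kr × 27% = 31050 kr
  313000 kr × 32% = 100160 kr
  → 175670 kr

253240 kr > 175670 kr, so the minimum tax is the binding amount.

253240 kr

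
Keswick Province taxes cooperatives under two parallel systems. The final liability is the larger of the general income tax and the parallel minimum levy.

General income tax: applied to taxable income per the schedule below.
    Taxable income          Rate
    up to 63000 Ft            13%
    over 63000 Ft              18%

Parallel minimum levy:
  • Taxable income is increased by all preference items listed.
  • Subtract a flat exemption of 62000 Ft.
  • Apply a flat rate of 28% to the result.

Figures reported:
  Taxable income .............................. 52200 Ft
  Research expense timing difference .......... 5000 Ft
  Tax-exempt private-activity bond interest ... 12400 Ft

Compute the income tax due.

General income tax:
  52200 Ft × 13% = 6786 Ft

Parallel minimum levy:
  Adjusted income: 52200 Ft + 5000 Ft + 12400 Ft = 69600 Ft
  Less exemption 62000 Ft → base 7600 Ft
  7600 Ft × 28% = 2128 Ft

6786 Ft > 2128 Ft, so the general income tax governs.

6786 Ft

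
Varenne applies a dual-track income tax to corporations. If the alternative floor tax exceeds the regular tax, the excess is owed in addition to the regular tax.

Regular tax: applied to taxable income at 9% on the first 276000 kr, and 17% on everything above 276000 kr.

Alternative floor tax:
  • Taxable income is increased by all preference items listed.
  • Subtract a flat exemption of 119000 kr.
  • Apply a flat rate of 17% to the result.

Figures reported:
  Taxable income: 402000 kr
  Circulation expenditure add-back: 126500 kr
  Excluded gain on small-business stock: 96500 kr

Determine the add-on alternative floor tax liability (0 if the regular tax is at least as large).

39760 kr

Regular tax:
  276000 kr × 9% = 24840 kr
  126000 kr × 17% = 21420 kr
  → 46260 kr

Alternative floor tax:
  Adjusted income: 402000 kr + 126500 kr + 96500 kr = 625000 kr
  Less exemption 119000 kr → base 506000 kr
  506000 kr × 17% = 86020 kr

Excess of alternative floor tax over regular tax: 86020 kr − 46260 kr = 39760 kr.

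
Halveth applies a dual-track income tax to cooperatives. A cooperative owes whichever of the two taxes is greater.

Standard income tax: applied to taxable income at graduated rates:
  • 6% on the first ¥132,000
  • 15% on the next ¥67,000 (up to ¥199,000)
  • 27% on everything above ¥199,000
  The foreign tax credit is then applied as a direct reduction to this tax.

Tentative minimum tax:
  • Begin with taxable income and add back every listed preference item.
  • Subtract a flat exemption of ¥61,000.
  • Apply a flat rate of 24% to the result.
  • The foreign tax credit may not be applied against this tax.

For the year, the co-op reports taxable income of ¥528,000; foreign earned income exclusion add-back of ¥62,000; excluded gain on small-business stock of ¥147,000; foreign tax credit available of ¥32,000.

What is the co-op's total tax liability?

¥162,240

Standard income tax:
  ¥132,000 × 6% = ¥7,920
  ¥67,000 × 15% = ¥10,050
  ¥329,000 × 27% = ¥88,830
  → ¥106,800
  Less foreign tax credit ¥32,000 → ¥74,800

Tentative minimum tax:
  Adjusted income: ¥528,000 + ¥62,000 + ¥147,000 = ¥737,000
  Less exemption ¥61,000 → base ¥676,000
  ¥676,000 × 24% = ¥162,240

¥162,240 > ¥74,800, so the tentative minimum tax is the binding amount.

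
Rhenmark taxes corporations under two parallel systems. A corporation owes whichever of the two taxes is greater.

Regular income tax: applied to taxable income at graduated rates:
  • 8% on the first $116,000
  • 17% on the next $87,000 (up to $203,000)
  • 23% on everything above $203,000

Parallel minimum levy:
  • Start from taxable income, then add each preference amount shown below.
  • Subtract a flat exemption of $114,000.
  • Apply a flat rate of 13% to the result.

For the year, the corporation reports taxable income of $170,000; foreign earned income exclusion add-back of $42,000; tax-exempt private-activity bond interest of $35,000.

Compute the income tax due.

$18,460

Parallel minimum levy:
  Adjusted income: $170,000 + $42,000 + $35,000 = $247,000
  Less exemption $114,000 → base $133,000
  $133,000 × 13% = $17,290

Regular income tax:
  $116,000 × 8% = $9,280
  $54,000 × 17% = $9,180
  → $18,460

$18,460 > $17,290, so the regular income tax governs.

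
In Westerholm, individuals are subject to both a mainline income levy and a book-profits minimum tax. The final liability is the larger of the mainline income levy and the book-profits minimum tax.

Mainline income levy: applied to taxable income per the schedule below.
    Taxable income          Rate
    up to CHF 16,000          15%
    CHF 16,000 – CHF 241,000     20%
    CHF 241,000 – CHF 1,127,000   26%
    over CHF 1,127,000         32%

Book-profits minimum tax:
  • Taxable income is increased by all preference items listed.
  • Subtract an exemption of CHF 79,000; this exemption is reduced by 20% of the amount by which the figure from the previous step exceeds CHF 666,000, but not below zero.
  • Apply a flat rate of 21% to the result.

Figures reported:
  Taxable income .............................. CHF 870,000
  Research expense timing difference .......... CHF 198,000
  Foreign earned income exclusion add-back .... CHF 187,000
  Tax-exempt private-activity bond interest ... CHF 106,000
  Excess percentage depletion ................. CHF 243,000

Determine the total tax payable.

CHF 336,840

Mainline income levy:
  CHF 16,000 × 15% = CHF 2,400
  CHF 225,000 × 20% = CHF 45,000
  CHF 629,000 × 26% = CHF 163,540
  → CHF 210,940

Book-profits minimum tax:
  Adjusted income: CHF 870,000 + CHF 198,000 + CHF 187,000 + CHF 106,000 + CHF 243,000 = CHF 1,604,000
  Exemption: 20% × (CHF 1,604,000 − CHF 666,000) = CHF 187,600 ≥ CHF 79,000, so the exemption is fully phased out
  Base: CHF 1,604,000 − CHF 0 = CHF 1,604,000
  CHF 1,604,000 × 21% = CHF 336,840

CHF 336,840 > CHF 210,940, so the book-profits minimum tax is the binding amount.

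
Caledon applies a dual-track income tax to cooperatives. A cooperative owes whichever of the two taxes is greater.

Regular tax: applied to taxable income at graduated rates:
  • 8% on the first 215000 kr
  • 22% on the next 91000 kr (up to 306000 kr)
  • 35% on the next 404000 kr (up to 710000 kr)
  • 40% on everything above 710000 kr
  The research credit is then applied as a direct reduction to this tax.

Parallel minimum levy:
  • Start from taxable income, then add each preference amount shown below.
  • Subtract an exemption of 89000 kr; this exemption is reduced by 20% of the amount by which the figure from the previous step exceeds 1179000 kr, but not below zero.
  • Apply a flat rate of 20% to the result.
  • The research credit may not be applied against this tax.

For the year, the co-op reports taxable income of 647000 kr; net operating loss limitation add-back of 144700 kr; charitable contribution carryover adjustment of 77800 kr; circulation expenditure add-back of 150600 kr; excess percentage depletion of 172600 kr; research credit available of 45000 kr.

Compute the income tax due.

221288 kr

Parallel minimum levy:
  Adjusted income: 647000 kr + 144700 kr + 77800 kr + 150600 kr + 172600 kr = 1192700 kr
  Exemption: 89000 kr − 20% × (1192700 kr − 1179000 kr) = 89000 kr − 2740 kr = 86260 kr
  Base: 1192700 kr − 86260 kr = 1106440 kr
  1106440 kr × 20% = 221288 kr

Regular tax:
  215000 kr × 8% = 17200 kr
  91000 kr × 22% = 20020 kr
  341000 kr × 35% = 119350 kr
  → 156570 kr
  Less research credit 45000 kr → 111570 kr

221288 kr > 111570 kr, so the parallel minimum levy is the binding amount.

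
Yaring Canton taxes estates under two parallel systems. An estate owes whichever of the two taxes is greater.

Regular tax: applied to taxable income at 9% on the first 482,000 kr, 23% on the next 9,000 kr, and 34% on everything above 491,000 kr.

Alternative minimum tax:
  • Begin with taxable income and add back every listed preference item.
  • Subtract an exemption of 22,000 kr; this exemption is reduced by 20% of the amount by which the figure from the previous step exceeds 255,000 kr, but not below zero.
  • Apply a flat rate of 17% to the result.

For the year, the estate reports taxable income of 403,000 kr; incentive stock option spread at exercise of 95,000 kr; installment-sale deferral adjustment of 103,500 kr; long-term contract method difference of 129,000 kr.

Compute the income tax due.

Regular tax:
  403,000 kr × 9% = 36,270 kr

Alternative minimum tax:
  Adjusted income: 403,000 kr + 95,000 kr + 103,500 kr + 129,000 kr = 730,500 kr
  Exemption: 20% × (730,500 kr − 255,000 kr) = 95,100 kr ≥ 22,000 kr, so the exemption is fully phased out
  Base: 730,500 kr − 0 kr = 730,500 kr
  730,500 kr × 17% = 124,185 kr

124,185 kr > 36,270 kr, so the alternative minimum tax is the binding amount.

124,185 kr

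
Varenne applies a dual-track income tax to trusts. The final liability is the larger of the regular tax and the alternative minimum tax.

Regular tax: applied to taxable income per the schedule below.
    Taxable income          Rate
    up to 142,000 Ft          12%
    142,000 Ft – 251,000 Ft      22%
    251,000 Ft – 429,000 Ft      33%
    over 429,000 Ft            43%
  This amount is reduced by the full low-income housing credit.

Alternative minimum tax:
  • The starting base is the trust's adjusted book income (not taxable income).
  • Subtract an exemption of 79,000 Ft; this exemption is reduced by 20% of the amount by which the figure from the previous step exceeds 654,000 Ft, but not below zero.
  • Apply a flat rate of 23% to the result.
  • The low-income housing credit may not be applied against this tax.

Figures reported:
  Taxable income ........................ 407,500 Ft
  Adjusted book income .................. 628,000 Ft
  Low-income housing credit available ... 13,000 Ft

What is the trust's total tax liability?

Regular tax:
  142,000 Ft × 12% = 17,040 Ft
  109,000 Ft × 22% = 23,980 Ft
  156,500 Ft × 33% = 51,645 Ft
  → 92,665 Ft
  Less low-income housing credit 13,000 Ft → 79,665 Ft

Alternative minimum tax:
  Base (adjusted book income): 628,000 Ft
  Exemption: 628,000 Ft ≤ 654,000 Ft, so full 79,000 Ft applies
  Base: 628,000 Ft − 79,000 Ft = 549,000 Ft
  549,000 Ft × 23% = 126,270 Ft

126,270 Ft > 79,665 Ft, so the alternative minimum tax is the binding amount.

126,270 Ft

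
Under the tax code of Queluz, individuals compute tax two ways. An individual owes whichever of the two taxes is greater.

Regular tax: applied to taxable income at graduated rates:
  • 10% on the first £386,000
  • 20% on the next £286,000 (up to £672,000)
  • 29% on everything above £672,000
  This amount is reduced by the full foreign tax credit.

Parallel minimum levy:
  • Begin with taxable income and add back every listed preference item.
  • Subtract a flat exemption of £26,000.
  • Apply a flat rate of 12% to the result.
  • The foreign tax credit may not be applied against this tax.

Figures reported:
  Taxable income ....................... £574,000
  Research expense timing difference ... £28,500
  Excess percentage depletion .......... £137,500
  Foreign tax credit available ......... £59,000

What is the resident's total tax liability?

£85,680

Parallel minimum levy:
  Adjusted income: £574,000 + £28,500 + £137,500 = £740,000
  Less exemption £26,000 → base £714,000
  £714,000 × 12% = £85,680

Regular tax:
  £386,000 × 10% = £38,600
  £188,000 × 20% = £37,600
  → £76,200
  Less foreign tax credit £59,000 → £17,200

£85,680 > £17,200, so the parallel minimum levy is the binding amount.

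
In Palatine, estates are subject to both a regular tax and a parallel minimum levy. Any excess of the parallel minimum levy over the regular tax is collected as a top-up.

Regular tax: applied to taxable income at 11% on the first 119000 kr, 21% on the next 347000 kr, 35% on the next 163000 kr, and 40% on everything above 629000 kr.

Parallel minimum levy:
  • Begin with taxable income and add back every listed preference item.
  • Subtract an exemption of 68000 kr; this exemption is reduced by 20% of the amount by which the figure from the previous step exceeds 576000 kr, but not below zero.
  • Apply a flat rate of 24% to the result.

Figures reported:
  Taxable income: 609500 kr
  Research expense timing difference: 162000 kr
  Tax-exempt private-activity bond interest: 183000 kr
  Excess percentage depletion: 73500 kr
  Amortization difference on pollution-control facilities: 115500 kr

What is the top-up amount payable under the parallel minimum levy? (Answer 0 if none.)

138255 kr

Regular tax:
  119000 kr × 11% = 13090 kr
  347000 kr × 21% = 72870 kr
  143500 kr × 35% = 50225 kr
  → 136185 kr

Parallel minimum levy:
  Adjusted income: 609500 kr + 162000 kr + 183000 kr + 73500 kr + 115500 kr = 1143500 kr
  Exemption: 20% × (1143500 kr − 576000 kr) = 113500 kr ≥ 68000 kr, so the exemption is fully phased out
  Base: 1143500 kr − 0 kr = 1143500 kr
  1143500 kr × 24% = 274440 kr

Excess of parallel minimum levy over regular tax: 274440 kr − 136185 kr = 138255 kr.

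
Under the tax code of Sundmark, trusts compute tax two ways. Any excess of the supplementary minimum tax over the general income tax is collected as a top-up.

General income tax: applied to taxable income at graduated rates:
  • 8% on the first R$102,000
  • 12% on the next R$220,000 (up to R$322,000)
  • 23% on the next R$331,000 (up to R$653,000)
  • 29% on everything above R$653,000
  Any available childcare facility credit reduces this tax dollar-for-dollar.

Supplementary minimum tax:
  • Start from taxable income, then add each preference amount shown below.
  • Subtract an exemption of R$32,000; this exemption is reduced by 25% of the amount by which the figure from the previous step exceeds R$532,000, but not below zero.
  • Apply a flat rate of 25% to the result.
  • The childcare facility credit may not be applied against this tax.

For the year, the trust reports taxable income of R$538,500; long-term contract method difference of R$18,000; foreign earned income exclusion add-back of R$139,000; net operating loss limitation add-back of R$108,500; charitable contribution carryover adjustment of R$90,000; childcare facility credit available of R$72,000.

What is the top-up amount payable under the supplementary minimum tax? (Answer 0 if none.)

R$211,145

General income tax:
  R$102,000 × 8% = R$8,160
  R$220,000 × 12% = R$26,400
  R$216,500 × 23% = R$49,795
  → R$84,355
  Less childcare facility credit R$72,000 → R$12,355

Supplementary minimum tax:
  Adjusted income: R$538,500 + R$18,000 + R$139,000 + R$108,500 + R$90,000 = R$894,000
  Exemption: 25% × (R$894,000 − R$532,000) = R$90,500 ≥ R$32,000, so the exemption is fully phased out
  Base: R$894,000 − R$0 = R$894,000
  R$894,000 × 25% = R$223,500

Excess of supplementary minimum tax over general income tax: R$223,500 − R$12,355 = R$211,145.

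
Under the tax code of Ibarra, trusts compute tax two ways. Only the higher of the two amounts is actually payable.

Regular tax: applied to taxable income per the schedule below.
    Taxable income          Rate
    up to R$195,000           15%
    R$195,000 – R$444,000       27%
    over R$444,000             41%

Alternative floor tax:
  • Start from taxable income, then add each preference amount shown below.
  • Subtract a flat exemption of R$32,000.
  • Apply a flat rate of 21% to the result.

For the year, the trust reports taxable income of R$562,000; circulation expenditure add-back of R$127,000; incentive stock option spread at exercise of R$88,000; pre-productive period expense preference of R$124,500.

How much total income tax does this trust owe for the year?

R$182,595

Regular tax:
  R$195,000 × 15% = R$29,250
  R$249,000 × 27% = R$67,230
  R$118,000 × 41% = R$48,380
  → R$144,860

Alternative floor tax:
  Adjusted income: R$562,000 + R$127,000 + R$88,000 + R$124,500 = R$901,500
  Less exemption R$32,000 → base R$869,500
  R$869,500 × 21% = R$182,595

R$182,595 > R$144,860, so the alternative floor tax is the binding amount.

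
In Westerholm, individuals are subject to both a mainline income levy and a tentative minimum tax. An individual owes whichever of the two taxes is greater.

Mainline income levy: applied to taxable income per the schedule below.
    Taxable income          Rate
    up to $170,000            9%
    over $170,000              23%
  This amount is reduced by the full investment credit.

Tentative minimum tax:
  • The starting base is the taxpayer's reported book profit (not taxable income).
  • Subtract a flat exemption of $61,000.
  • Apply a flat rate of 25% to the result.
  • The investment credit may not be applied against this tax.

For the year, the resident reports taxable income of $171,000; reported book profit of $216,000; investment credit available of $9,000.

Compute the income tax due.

Tentative minimum tax:
  Base (reported book profit): $216,000
  Less exemption $61,000 → base $155,000
  $155,000 × 25% = $38,750

Mainline income levy:
  $170,000 × 9% = $15,300
  $1,000 × 23% = $230
  → $15,530
  Less investment credit $9,000 → $6,530

$38,750 > $6,530, so the tentative minimum tax is the binding amount.

$38,750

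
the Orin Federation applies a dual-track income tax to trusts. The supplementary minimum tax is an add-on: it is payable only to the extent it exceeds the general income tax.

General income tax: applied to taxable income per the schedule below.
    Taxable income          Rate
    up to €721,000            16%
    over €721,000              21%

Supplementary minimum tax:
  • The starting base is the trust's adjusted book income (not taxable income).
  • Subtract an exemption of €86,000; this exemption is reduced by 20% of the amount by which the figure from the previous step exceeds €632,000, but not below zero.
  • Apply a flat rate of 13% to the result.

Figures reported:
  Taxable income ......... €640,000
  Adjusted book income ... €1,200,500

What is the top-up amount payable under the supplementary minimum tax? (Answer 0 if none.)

€53,665

Supplementary minimum tax:
  Base (adjusted book income): €1,200,500
  Exemption: 20% × (€1,200,500 − €632,000) = €113,700 ≥ €86,000, so the exemption is fully phased out
  Base: €1,200,500 − €0 = €1,200,500
  €1,200,500 × 13% = €156,065

General income tax:
  €640,000 × 16% = €102,400

Excess of supplementary minimum tax over general income tax: €156,065 − €102,400 = €53,665.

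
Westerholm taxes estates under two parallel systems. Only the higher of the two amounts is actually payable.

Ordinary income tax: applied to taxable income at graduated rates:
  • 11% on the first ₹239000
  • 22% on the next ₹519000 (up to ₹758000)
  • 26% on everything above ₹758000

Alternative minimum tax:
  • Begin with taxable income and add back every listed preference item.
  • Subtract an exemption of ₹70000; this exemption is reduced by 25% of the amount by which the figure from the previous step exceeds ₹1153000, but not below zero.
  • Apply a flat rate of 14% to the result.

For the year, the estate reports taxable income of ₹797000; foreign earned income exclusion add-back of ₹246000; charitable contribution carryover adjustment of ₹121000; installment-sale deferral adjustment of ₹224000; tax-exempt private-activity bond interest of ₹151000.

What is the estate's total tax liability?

Alternative minimum tax:
  Adjusted income: ₹797000 + ₹246000 + ₹121000 + ₹224000 + ₹151000 = ₹1539000
  Exemption: 25% × (₹1539000 − ₹1153000) = ₹96500 ≥ ₹70000, so the exemption is fully phased out
  Base: ₹1539000 − ₹0 = ₹1539000
  ₹1539000 × 14% = ₹215460

Ordinary income tax:
  ₹239000 × 11% = ₹26290
  ₹519000 × 22% = ₹114180
  ₹39000 × 26% = ₹10140
  → ₹150610

₹215460 > ₹150610, so the alternative minimum tax is the binding amount.

₹215460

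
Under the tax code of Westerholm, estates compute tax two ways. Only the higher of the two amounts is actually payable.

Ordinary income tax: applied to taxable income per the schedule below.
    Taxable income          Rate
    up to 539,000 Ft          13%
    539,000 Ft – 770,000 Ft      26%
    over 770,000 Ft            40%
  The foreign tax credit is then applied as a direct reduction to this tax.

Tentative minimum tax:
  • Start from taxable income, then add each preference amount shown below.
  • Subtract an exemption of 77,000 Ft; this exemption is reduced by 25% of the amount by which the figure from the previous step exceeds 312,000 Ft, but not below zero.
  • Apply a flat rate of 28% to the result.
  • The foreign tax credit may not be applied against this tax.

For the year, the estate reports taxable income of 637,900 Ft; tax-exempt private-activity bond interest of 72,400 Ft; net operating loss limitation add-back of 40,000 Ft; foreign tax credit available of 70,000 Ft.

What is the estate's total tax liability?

Ordinary income tax:
  539,000 Ft × 13% = 70,070 Ft
  98,900 Ft × 26% = 25,714 Ft
  → 95,784 Ft
  Less foreign tax credit 70,000 Ft → 25,784 Ft

Tentative minimum tax:
  Adjusted income: 637,900 Ft + 72,400 Ft + 40,000 Ft = 750,300 Ft
  Exemption: 25% × (750,300 Ft − 312,000 Ft) = 109,575 Ft ≥ 77,000 Ft, so the exemption is fully phased out
  Base: 750,300 Ft − 0 Ft = 750,300 Ft
  750,300 Ft × 28% = 210,084 Ft

210,084 Ft > 25,784 Ft, so the tentative minimum tax is the binding amount.

210,084 Ft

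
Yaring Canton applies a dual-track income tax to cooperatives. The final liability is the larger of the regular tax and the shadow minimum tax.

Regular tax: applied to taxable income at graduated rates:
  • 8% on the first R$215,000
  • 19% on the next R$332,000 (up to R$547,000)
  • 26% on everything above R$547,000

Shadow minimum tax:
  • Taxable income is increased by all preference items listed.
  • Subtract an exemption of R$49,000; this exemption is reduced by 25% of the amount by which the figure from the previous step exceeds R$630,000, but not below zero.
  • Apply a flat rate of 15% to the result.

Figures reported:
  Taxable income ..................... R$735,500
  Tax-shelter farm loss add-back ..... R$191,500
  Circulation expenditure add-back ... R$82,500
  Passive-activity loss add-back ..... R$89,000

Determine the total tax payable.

Shadow minimum tax:
  Adjusted income: R$735,500 + R$191,500 + R$82,500 + R$89,000 = R$1,098,500
  Exemption: 25% × (R$1,098,500 − R$630,000) = R$117,125 ≥ R$49,000, so the exemption is fully phased out
  Base: R$1,098,500 − R$0 = R$1,098,500
  R$1,098,500 × 15% = R$164,775

Regular tax:
  R$215,000 × 8% = R$17,200
  R$332,000 × 19% = R$63,080
  R$188,500 × 26% = R$49,010
  → R$129,290

R$164,775 > R$129,290, so the shadow minimum tax is the binding amount.

R$164,775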